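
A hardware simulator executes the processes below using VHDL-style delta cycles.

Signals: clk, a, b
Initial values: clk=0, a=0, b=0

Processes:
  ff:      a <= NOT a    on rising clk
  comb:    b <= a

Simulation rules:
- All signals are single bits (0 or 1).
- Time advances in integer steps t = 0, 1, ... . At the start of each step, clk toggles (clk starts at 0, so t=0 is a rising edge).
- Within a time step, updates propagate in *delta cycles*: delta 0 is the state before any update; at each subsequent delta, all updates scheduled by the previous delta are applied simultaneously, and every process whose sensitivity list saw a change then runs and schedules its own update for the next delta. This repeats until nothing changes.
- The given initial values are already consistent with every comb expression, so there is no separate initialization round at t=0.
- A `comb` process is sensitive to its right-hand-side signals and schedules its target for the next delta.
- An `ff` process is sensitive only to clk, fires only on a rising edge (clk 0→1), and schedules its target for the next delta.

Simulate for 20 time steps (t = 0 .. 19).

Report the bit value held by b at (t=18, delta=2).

1

[bits: b,clk,a]
t=0: Δ0=000 Δ1=010 Δ2=011 Δ3=111 | 3Δ
t=1: Δ0=111 Δ1=101 | 1Δ
t=2: Δ0=101 Δ1=111 Δ2=110 Δ3=010 | 3Δ
t=3: Δ0=010 Δ1=000 | 1Δ
t=4: Δ0=000 Δ1=010 Δ2=011 Δ3=111 | 3Δ
t=5: Δ0=111 Δ1=101 | 1Δ
t=6: Δ0=101 Δ1=111 Δ2=110 Δ3=010 | 3Δ
t=7: Δ0=010 Δ1=000 | 1Δ
t=8: Δ0=000 Δ1=010 Δ2=011 Δ3=111 | 3Δ
t=9: Δ0=111 Δ1=101 | 1Δ
t=10: Δ0=101 Δ1=111 Δ2=110 Δ3=010 | 3Δ
t=11: Δ0=010 Δ1=000 | 1Δ
t=12: Δ0=000 Δ1=010 Δ2=011 Δ3=111 | 3Δ
t=13: Δ0=111 Δ1=101 | 1Δ
t=14: Δ0=101 Δ1=111 Δ2=110 Δ3=010 | 3Δ
t=15: Δ0=010 Δ1=000 | 1Δ
t=16: Δ0=000 Δ1=010 Δ2=011 Δ3=111 | 3Δ
t=17: Δ0=111 Δ1=101 | 1Δ
t=18: Δ0=101 Δ1=111 Δ2=110 Δ3=010 | 3Δ
t=19: Δ0=010 Δ1=000 | 1Δ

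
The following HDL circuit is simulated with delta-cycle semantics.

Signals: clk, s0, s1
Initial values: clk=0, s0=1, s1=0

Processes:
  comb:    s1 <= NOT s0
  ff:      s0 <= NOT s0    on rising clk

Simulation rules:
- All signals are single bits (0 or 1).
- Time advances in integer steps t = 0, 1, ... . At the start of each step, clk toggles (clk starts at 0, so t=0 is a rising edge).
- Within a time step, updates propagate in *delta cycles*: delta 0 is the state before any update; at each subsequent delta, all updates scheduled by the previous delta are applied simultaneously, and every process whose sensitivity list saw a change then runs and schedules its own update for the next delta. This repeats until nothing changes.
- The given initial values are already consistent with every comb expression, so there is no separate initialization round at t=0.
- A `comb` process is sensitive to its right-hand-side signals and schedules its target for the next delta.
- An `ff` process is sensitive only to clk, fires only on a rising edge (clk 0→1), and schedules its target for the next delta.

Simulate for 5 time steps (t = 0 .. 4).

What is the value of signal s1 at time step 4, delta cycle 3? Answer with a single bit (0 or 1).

[bits: clk,s0,s1]
t=0: Δ0=010 Δ1=110 Δ2=100 Δ3=101 | 3Δ
t=1: Δ0=101 Δ1=001 | 1Δ
t=2: Δ0=001 Δ1=101 Δ2=111 Δ3=110 | 3Δ
t=3: Δ0=110 Δ1=010 | 1Δ
t=4: Δ0=010 Δ1=110 Δ2=100 Δ3=101 | 3Δ

1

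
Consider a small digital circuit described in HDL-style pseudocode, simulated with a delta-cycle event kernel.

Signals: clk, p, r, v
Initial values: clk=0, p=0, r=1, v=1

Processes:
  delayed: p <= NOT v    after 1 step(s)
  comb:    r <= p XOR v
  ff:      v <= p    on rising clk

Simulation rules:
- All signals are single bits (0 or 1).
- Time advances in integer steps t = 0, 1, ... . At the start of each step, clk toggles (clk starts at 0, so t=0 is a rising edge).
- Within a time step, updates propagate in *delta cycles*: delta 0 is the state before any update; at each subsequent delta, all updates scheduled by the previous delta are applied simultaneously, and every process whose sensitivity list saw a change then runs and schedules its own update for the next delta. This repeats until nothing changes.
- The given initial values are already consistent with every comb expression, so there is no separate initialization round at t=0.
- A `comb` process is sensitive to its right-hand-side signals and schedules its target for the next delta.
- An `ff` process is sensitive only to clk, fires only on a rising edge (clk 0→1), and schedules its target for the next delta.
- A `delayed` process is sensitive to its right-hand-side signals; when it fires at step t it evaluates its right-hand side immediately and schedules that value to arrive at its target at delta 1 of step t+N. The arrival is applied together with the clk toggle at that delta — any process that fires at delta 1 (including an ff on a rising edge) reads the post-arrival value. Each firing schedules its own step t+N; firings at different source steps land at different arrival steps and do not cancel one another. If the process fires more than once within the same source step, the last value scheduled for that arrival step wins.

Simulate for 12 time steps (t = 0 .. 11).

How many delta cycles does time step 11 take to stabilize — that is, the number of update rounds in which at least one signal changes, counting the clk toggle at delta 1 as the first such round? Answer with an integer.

2

t=0 Δ0: r=1 clk=0 v=1 p=0
  Δ1: clk:0→1
  Δ2: v:1→0
  Δ3: r:1→0
  (3Δ to stable)
t=1 Δ0: r=0 clk=1 v=0 p=0
  Δ1: clk:1→0, p:0→1
  Δ2: r:0→1
  (2Δ to stable)
t=2 Δ0: r=1 clk=0 v=0 p=1
  Δ1: clk:0→1
  Δ2: v:0→1
  Δ3: r:1→0
  (3Δ to stable)
t=3 Δ0: r=0 clk=1 v=1 p=1
  Δ1: clk:1→0, p:1→0
  Δ2: r:0→1
  (2Δ to stable)
t=4 Δ0: r=1 clk=0 v=1 p=0
  Δ1: clk:0→1
  Δ2: v:1→0
  Δ3: r:1→0
  (3Δ to stable)
t=5 Δ0: r=0 clk=1 v=0 p=0
  Δ1: clk:1→0, p:0→1
  Δ2: r:0→1
  (2Δ to stable)
t=6 Δ0: r=1 clk=0 v=0 p=1
  Δ1: clk:0→1
  Δ2: v:0→1
  Δ3: r:1→0
  (3Δ to stable)
t=7 Δ0: r=0 clk=1 v=1 p=1
  Δ1: clk:1→0, p:1→0
  Δ2: r:0→1
  (2Δ to stable)
t=8 Δ0: r=1 clk=0 v=1 p=0
  Δ1: clk:0→1
  Δ2: v:1→0
  Δ3: r:1→0
  (3Δ to stable)
t=9 Δ0: r=0 clk=1 v=0 p=0
  Δ1: clk:1→0, p:0→1
  Δ2: r:0→1
  (2Δ to stable)
t=10 Δ0: r=1 clk=0 v=0 p=1
  Δ1: clk:0→1
  Δ2: v:0→1
  Δ3: r:1→0
  (3Δ to stable)
t=11 Δ0: r=0 clk=1 v=1 p=1
  Δ1: clk:1→0, p:1→0
  Δ2: r:0→1
  (2Δ to stable)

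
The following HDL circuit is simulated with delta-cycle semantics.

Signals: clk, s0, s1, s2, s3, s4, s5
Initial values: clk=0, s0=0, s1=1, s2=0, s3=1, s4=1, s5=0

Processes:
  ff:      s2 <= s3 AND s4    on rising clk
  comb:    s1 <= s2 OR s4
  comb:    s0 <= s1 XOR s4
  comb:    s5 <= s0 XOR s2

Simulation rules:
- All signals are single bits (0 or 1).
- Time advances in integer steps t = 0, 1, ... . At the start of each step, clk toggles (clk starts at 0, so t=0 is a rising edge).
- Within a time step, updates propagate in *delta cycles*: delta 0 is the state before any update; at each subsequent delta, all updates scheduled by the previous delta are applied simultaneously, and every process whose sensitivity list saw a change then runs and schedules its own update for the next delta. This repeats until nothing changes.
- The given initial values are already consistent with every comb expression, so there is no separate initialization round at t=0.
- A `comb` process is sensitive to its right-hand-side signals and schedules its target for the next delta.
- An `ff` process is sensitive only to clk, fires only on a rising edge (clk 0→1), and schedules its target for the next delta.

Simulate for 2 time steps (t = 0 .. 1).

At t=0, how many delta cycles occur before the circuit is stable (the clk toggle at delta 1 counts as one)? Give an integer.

3

[bits: s2,clk,s3,s1,s4,s0,s5]
t=0: Δ0=0011100 Δ1=0111100 Δ2=1111100 Δ3=1111101 | 3Δ
t=1: Δ0=1111101 Δ1=1011101 | 1Δ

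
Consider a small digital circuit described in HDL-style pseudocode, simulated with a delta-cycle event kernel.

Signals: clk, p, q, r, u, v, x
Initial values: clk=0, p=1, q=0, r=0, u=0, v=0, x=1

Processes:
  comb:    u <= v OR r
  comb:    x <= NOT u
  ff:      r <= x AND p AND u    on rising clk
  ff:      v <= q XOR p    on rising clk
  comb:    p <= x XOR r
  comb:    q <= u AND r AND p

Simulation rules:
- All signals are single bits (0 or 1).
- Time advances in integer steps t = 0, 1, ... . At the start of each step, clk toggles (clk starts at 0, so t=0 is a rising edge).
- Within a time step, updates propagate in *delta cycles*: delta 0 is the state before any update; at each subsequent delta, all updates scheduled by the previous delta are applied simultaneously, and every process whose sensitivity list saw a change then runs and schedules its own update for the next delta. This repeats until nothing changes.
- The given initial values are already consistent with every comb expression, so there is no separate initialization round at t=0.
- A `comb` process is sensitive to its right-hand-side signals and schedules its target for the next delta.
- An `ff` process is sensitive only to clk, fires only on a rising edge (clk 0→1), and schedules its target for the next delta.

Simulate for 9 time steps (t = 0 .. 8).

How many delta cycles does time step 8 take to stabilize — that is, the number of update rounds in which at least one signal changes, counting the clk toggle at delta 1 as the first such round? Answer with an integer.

[bits: p,q,x,u,clk,v,r]
t=0: Δ0=1010000 Δ1=1010100 Δ2=1010110 Δ3=1011110 Δ4=1001110 Δ5=0001110 | 5Δ
t=1: Δ0=0001110 Δ1=0001010 | 1Δ
t=2: Δ0=0001010 Δ1=0001110 Δ2=0001100 Δ3=0000100 Δ4=0010100 Δ5=1010100 | 5Δ
t=3: Δ0=1010100 Δ1=1010000 | 1Δ
t=4: Δ0=1010000 Δ1=1010100 Δ2=1010110 Δ3=1011110 Δ4=1001110 Δ5=0001110 | 5Δ
t=5: Δ0=0001110 Δ1=0001010 | 1Δ
t=6: Δ0=0001010 Δ1=0001110 Δ2=0001100 Δ3=0000100 Δ4=0010100 Δ5=1010100 | 5Δ
t=7: Δ0=1010100 Δ1=1010000 | 1Δ
t=8: Δ0=1010000 Δ1=1010100 Δ2=1010110 Δ3=1011110 Δ4=1001110 Δ5=0001110 | 5Δ

5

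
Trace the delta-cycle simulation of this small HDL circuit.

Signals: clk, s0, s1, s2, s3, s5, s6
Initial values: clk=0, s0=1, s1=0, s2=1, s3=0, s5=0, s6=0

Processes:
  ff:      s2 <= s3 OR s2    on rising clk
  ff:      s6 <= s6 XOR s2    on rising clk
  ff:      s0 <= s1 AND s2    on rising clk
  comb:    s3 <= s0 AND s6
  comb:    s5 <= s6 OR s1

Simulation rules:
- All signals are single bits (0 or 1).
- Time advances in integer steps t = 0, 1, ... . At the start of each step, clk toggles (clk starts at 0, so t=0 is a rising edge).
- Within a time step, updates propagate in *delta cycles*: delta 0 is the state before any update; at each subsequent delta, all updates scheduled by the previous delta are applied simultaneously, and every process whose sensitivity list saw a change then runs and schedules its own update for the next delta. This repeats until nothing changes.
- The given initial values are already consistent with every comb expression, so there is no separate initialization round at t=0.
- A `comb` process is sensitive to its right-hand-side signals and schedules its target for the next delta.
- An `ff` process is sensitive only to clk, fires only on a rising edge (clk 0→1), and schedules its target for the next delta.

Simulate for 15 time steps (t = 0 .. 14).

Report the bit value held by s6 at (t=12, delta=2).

1

t=0 Δ0: s2=1 clk=0 s0=1 s1=0 s3=0 s6=0 s5=0
  Δ1: clk:0→1
  Δ2: s0:1→0, s6:0→1
  Δ3: s5:0→1
  (3Δ to stable)
t=1 Δ0: s2=1 clk=1 s0=0 s1=0 s3=0 s6=1 s5=1
  Δ1: clk:1→0
  (1Δ to stable)
t=2 Δ0: s2=1 clk=0 s0=0 s1=0 s3=0 s6=1 s5=1
  Δ1: clk:0→1
  Δ2: s6:1→0
  Δ3: s5:1→0
  (3Δ to stable)
t=3 Δ0: s2=1 clk=1 s0=0 s1=0 s3=0 s6=0 s5=0
  Δ1: clk:1→0
  (1Δ to stable)
t=4 Δ0: s2=1 clk=0 s0=0 s1=0 s3=0 s6=0 s5=0
  Δ1: clk:0→1
  Δ2: s6:0→1
  Δ3: s5:0→1
  (3Δ to stable)
t=5 Δ0: s2=1 clk=1 s0=0 s1=0 s3=0 s6=1 s5=1
  Δ1: clk:1→0
  (1Δ to stable)
t=6 Δ0: s2=1 clk=0 s0=0 s1=0 s3=0 s6=1 s5=1
  Δ1: clk:0→1
  Δ2: s6:1→0
  Δ3: s5:1→0
  (3Δ to stable)
t=7 Δ0: s2=1 clk=1 s0=0 s1=0 s3=0 s6=0 s5=0
  Δ1: clk:1→0
  (1Δ to stable)
t=8 Δ0: s2=1 clk=0 s0=0 s1=0 s3=0 s6=0 s5=0
  Δ1: clk:0→1
  Δ2: s6:0→1
  Δ3: s5:0→1
  (3Δ to stable)
t=9 Δ0: s2=1 clk=1 s0=0 s1=0 s3=0 s6=1 s5=1
  Δ1: clk:1→0
  (1Δ to stable)
t=10 Δ0: s2=1 clk=0 s0=0 s1=0 s3=0 s6=1 s5=1
  Δ1: clk:0→1
  Δ2: s6:1→0
  Δ3: s5:1→0
  (3Δ to stable)
t=11 Δ0: s2=1 clk=1 s0=0 s1=0 s3=0 s6=0 s5=0
  Δ1: clk:1→0
  (1Δ to stable)
t=12 Δ0: s2=1 clk=0 s0=0 s1=0 s3=0 s6=0 s5=0
  Δ1: clk:0→1
  Δ2: s6:0→1
  Δ3: s5:0→1
  (3Δ to stable)
t=13 Δ0: s2=1 clk=1 s0=0 s1=0 s3=0 s6=1 s5=1
  Δ1: clk:1→0
  (1Δ to stable)
t=14 Δ0: s2=1 clk=0 s0=0 s1=0 s3=0 s6=1 s5=1
  Δ1: clk:0→1
  Δ2: s6:1→0
  Δ3: s5:1→0
  (3Δ to stable)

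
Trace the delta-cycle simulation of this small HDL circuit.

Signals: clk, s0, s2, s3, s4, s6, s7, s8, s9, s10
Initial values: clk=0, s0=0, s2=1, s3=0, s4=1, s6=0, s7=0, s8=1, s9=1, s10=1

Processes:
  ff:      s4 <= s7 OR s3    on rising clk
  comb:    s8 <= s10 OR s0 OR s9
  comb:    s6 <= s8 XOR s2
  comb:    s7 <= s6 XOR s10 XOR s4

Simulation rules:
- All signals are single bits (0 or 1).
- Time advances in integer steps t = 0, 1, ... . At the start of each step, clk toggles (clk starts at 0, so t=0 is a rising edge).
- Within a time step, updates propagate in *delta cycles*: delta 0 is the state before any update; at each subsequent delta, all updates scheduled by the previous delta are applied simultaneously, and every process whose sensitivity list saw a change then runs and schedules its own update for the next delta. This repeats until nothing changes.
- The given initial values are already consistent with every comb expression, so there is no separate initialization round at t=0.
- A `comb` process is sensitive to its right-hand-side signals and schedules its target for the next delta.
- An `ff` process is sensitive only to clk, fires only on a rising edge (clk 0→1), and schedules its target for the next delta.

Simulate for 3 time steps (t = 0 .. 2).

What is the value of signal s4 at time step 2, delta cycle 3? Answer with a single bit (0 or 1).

t=0 Δ0: s6=0 s7=0 s2=1 s8=1 s4=1 s3=0 s0=0 s10=1 clk=0 s9=1
  Δ1: clk:0→1
  Δ2: s4:1→0
  Δ3: s7:0→1
  (3Δ to stable)
t=1 Δ0: s6=0 s7=1 s2=1 s8=1 s4=0 s3=0 s0=0 s10=1 clk=1 s9=1
  Δ1: clk:1→0
  (1Δ to stable)
t=2 Δ0: s6=0 s7=1 s2=1 s8=1 s4=0 s3=0 s0=0 s10=1 clk=0 s9=1
  Δ1: clk:0→1
  Δ2: s4:0→1
  Δ3: s7:1→0
  (3Δ to stable)

1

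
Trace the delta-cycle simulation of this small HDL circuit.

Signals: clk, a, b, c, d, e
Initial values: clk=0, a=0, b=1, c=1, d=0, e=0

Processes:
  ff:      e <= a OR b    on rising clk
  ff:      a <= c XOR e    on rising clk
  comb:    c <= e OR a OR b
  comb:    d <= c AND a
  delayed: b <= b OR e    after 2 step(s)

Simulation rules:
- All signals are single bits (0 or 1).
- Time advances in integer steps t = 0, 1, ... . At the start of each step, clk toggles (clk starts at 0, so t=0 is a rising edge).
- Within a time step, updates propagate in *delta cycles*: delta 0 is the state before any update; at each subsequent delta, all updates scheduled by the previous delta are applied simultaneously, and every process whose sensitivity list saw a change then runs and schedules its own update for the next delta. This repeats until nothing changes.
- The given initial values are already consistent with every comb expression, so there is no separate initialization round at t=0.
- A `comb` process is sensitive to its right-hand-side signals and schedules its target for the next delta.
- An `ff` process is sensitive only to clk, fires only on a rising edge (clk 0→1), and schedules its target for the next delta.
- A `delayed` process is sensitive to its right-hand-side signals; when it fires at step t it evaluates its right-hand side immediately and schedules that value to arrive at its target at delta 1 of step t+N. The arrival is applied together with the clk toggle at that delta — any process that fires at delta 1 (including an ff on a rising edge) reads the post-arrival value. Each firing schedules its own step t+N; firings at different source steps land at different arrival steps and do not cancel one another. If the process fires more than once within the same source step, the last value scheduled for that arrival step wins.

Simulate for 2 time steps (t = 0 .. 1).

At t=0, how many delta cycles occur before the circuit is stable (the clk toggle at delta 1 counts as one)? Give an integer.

3

t0.Δ0 b=1 e=0 c=1 d=0 clk=0 a=0
t0.Δ1 b=1 e=0 c=1 d=0 clk=1 a=0
t0.Δ2 b=1 e=1 c=1 d=0 clk=1 a=1
t0.Δ3 b=1 e=1 c=1 d=1 clk=1 a=1
t1.Δ0 b=1 e=1 c=1 d=1 clk=1 a=1
t1.Δ1 b=1 e=1 c=1 d=1 clk=0 a=1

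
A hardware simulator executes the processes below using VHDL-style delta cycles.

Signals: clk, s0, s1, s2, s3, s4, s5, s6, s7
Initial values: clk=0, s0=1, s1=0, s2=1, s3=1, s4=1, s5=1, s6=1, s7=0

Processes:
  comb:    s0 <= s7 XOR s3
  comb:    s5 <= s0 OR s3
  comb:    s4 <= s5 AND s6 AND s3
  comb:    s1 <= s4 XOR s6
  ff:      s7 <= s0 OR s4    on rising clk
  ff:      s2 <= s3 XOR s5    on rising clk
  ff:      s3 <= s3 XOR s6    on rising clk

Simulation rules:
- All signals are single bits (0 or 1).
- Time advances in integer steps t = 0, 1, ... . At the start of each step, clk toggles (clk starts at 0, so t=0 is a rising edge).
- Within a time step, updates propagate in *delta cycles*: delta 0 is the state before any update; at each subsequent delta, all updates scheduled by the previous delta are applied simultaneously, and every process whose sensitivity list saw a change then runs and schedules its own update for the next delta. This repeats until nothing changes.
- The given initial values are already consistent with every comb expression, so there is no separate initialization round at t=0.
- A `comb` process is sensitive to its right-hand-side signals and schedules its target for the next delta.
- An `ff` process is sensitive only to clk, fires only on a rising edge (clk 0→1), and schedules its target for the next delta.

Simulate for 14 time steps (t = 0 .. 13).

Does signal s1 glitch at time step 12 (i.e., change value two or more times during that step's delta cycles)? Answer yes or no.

no

[bits: s5,s3,s7,s1,s4,clk,s2,s0,s6]
t=0: Δ0=110010111 Δ1=110011111 Δ2=101011011 Δ3=101001011 Δ4=101101011 | 4Δ
t=1: Δ0=101101011 Δ1=101100011 | 1Δ
t=2: Δ0=101100011 Δ1=101101011 Δ2=111101111 Δ3=111111101 Δ4=111011101 | 4Δ
t=3: Δ0=111011101 Δ1=111010101 | 1Δ
t=4: Δ0=111010101 Δ1=111011101 Δ2=101011001 Δ3=001001011 Δ4=101101011 | 4Δ
t=5: Δ0=101101011 Δ1=101100011 | 1Δ
t=6: Δ0=101100011 Δ1=101101011 Δ2=111101111 Δ3=111111101 Δ4=111011101 | 4Δ
t=7: Δ0=111011101 Δ1=111010101 | 1Δ
t=8: Δ0=111010101 Δ1=111011101 Δ2=101011001 Δ3=001001011 Δ4=101101011 | 4Δ
t=9: Δ0=101101011 Δ1=101100011 | 1Δ
t=10: Δ0=101100011 Δ1=101101011 Δ2=111101111 Δ3=111111101 Δ4=111011101 | 4Δ
t=11: Δ0=111011101 Δ1=111010101 | 1Δ
t=12: Δ0=111010101 Δ1=111011101 Δ2=101011001 Δ3=001001011 Δ4=101101011 | 4Δ
t=13: Δ0=101101011 Δ1=101100011 | 1Δ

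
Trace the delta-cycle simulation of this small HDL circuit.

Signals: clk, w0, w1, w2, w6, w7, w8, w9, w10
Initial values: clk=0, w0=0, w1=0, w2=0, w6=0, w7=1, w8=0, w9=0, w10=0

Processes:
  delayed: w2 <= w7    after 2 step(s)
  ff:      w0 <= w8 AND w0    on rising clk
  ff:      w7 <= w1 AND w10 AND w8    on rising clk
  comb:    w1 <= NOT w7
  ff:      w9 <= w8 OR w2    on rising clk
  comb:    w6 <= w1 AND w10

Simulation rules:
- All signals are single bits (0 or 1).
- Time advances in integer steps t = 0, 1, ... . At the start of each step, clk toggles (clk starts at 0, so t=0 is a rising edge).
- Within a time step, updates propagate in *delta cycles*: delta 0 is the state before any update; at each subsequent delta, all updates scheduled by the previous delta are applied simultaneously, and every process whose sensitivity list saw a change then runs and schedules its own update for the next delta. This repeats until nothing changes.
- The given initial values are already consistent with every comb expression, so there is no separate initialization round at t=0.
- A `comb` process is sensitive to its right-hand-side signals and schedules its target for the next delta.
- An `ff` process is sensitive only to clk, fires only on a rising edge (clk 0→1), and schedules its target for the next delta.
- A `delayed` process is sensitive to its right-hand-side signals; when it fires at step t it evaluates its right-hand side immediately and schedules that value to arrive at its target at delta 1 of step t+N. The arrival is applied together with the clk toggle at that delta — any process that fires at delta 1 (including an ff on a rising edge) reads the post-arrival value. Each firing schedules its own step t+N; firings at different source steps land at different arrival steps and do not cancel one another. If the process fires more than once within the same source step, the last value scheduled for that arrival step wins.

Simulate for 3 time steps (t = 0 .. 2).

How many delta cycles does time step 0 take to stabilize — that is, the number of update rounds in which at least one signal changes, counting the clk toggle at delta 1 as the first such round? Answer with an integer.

[bits: w0,clk,w10,w1,w7,w9,w2,w6,w8]
t=0: Δ0=000010000 Δ1=010010000 Δ2=010000000 Δ3=010100000 | 3Δ
t=1: Δ0=010100000 Δ1=000100000 | 1Δ
t=2: Δ0=000100000 Δ1=010100000 | 1Δ

3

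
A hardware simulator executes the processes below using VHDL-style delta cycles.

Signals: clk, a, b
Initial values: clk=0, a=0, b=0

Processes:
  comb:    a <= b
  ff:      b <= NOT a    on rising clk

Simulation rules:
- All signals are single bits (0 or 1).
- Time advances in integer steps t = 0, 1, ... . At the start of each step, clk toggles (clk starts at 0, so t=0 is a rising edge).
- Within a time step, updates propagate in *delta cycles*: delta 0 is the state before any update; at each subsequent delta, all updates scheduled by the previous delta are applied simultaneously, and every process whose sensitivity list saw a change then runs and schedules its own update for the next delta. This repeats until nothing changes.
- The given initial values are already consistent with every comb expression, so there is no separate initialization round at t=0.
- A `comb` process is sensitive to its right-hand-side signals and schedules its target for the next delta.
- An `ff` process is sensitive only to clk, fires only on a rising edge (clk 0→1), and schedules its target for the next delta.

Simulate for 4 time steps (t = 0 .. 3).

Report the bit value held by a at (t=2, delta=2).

t=0 Δ0: b=0 a=0 clk=0
  Δ1: clk:0→1
  Δ2: b:0→1
  Δ3: a:0→1
  (3Δ to stable)
t=1 Δ0: b=1 a=1 clk=1
  Δ1: clk:1→0
  (1Δ to stable)
t=2 Δ0: b=1 a=1 clk=0
  Δ1: clk:0→1
  Δ2: b:1→0
  Δ3: a:1→0
  (3Δ to stable)
t=3 Δ0: b=0 a=0 clk=1
  Δ1: clk:1→0
  (1Δ to stable)

1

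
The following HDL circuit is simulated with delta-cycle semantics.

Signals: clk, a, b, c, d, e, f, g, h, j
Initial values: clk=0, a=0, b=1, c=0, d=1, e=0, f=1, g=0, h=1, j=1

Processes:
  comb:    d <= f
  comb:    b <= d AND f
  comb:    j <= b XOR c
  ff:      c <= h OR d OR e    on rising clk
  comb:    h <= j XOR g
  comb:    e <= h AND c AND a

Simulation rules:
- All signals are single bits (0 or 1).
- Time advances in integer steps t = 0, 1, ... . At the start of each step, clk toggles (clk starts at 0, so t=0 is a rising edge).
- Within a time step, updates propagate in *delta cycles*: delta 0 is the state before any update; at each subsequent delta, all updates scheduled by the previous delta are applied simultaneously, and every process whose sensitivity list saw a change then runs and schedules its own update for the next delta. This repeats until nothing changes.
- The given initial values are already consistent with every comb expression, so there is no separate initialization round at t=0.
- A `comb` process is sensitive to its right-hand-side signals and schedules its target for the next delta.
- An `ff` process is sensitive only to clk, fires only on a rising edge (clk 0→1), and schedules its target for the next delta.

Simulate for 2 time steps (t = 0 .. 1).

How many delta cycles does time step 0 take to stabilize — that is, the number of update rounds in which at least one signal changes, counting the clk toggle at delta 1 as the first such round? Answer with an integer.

4

[bits: c,e,g,j,clk,h,f,b,a,d]
t=0: Δ0=0001011101 Δ1=0001111101 Δ2=1001111101 Δ3=1000111101 Δ4=1000101101 | 4Δ
t=1: Δ0=1000101101 Δ1=1000001101 | 1Δ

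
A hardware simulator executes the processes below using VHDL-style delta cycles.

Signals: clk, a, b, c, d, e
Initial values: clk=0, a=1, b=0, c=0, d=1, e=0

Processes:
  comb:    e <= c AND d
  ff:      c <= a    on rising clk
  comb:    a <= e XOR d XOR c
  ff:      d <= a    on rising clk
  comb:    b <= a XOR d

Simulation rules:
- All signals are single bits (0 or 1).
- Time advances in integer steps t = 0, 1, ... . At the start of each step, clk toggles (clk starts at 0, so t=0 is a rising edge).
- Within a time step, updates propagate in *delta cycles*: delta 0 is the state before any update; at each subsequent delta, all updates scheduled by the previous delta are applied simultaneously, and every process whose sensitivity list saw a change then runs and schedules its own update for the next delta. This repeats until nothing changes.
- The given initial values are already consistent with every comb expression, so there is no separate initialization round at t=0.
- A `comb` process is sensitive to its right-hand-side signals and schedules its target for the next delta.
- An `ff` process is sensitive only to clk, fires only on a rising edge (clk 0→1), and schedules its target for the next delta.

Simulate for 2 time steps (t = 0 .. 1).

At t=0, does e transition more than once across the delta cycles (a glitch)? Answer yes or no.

no

t0.Δ0 c=0 a=1 e=0 b=0 clk=0 d=1
t0.Δ1 c=0 a=1 e=0 b=0 clk=1 d=1
t0.Δ2 c=1 a=1 e=0 b=0 clk=1 d=1
t0.Δ3 c=1 a=0 e=1 b=0 clk=1 d=1
t0.Δ4 c=1 a=1 e=1 b=1 clk=1 d=1
t0.Δ5 c=1 a=1 e=1 b=0 clk=1 d=1
t1.Δ0 c=1 a=1 e=1 b=0 clk=1 d=1
t1.Δ1 c=1 a=1 e=1 b=0 clk=0 d=1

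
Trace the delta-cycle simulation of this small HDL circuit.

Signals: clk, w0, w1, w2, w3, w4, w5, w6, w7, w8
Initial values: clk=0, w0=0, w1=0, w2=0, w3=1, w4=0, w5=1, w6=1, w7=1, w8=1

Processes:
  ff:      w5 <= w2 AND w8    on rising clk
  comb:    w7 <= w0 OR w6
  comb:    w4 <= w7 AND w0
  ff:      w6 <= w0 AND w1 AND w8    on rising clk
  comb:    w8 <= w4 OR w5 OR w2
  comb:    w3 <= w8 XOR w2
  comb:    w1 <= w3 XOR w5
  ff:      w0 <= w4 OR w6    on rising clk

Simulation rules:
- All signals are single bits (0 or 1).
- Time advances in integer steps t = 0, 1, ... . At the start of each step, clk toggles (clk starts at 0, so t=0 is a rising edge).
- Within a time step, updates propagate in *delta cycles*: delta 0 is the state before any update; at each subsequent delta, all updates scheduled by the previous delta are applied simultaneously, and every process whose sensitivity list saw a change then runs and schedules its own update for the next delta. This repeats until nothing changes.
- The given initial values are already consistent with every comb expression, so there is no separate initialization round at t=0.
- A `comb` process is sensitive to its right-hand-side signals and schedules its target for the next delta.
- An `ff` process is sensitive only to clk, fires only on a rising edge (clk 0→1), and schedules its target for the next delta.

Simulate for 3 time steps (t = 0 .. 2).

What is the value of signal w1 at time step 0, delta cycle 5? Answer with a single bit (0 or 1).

t=0 Δ0: w1=0 w4=0 w8=1 w5=1 clk=0 w2=0 w3=1 w7=1 w6=1 w0=0
  Δ1: clk:0→1
  Δ2: w5:1→0, w6:1→0, w0:0→1
  Δ3: w1:0→1, w4:0→1, w8:1→0
  Δ4: w8:0→1, w3:1→0
  Δ5: w1:1→0, w3:0→1
  Δ6: w1:0→1
  (6Δ to stable)
t=1 Δ0: w1=1 w4=1 w8=1 w5=0 clk=1 w2=0 w3=1 w7=1 w6=0 w0=1
  Δ1: clk:1→0
  (1Δ to stable)
t=2 Δ0: w1=1 w4=1 w8=1 w5=0 clk=0 w2=0 w3=1 w7=1 w6=0 w0=1
  Δ1: clk:0→1
  Δ2: w6:0→1
  (2Δ to stable)

0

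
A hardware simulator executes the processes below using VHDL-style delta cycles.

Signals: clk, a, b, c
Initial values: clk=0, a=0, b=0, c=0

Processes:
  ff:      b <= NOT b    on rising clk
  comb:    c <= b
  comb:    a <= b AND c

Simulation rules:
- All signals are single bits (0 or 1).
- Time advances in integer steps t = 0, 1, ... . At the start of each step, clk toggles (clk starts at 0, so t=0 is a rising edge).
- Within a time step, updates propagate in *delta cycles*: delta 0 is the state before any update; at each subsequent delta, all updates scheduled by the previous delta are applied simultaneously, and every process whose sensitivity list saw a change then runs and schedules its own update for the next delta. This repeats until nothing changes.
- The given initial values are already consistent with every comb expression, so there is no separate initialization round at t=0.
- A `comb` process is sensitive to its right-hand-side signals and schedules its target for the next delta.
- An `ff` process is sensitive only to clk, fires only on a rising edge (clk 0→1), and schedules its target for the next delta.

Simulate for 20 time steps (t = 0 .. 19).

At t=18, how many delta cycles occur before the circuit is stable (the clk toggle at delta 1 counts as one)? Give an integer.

3

t=0 Δ0: clk=0 b=0 a=0 c=0
  Δ1: clk:0→1
  Δ2: b:0→1
  Δ3: c:0→1
  Δ4: a:0→1
  (4Δ to stable)
t=1 Δ0: clk=1 b=1 a=1 c=1
  Δ1: clk:1→0
  (1Δ to stable)
t=2 Δ0: clk=0 b=1 a=1 c=1
  Δ1: clk:0→1
  Δ2: b:1→0
  Δ3: a:1→0, c:1→0
  (3Δ to stable)
t=3 Δ0: clk=1 b=0 a=0 c=0
  Δ1: clk:1→0
  (1Δ to stable)
t=4 Δ0: clk=0 b=0 a=0 c=0
  Δ1: clk:0→1
  Δ2: b:0→1
  Δ3: c:0→1
  Δ4: a:0→1
  (4Δ to stable)
t=5 Δ0: clk=1 b=1 a=1 c=1
  Δ1: clk:1→0
  (1Δ to stable)
t=6 Δ0: clk=0 b=1 a=1 c=1
  Δ1: clk:0→1
  Δ2: b:1→0
  Δ3: a:1→0, c:1→0
  (3Δ to stable)
t=7 Δ0: clk=1 b=0 a=0 c=0
  Δ1: clk:1→0
  (1Δ to stable)
t=8 Δ0: clk=0 b=0 a=0 c=0
  Δ1: clk:0→1
  Δ2: b:0→1
  Δ3: c:0→1
  Δ4: a:0→1
  (4Δ to stable)
t=9 Δ0: clk=1 b=1 a=1 c=1
  Δ1: clk:1→0
  (1Δ to stable)
t=10 Δ0: clk=0 b=1 a=1 c=1
  Δ1: clk:0→1
  Δ2: b:1→0
  Δ3: a:1→0, c:1→0
  (3Δ to stable)
t=11 Δ0: clk=1 b=0 a=0 c=0
  Δ1: clk:1→0
  (1Δ to stable)
t=12 Δ0: clk=0 b=0 a=0 c=0
  Δ1: clk:0→1
  Δ2: b:0→1
  Δ3: c:0→1
  Δ4: a:0→1
  (4Δ to stable)
t=13 Δ0: clk=1 b=1 a=1 c=1
  Δ1: clk:1→0
  (1Δ to stable)
t=14 Δ0: clk=0 b=1 a=1 c=1
  Δ1: clk:0→1
  Δ2: b:1→0
  Δ3: a:1→0, c:1→0
  (3Δ to stable)
t=15 Δ0: clk=1 b=0 a=0 c=0
  Δ1: clk:1→0
  (1Δ to stable)
t=16 Δ0: clk=0 b=0 a=0 c=0
  Δ1: clk:0→1
  Δ2: b:0→1
  Δ3: c:0→1
  Δ4: a:0→1
  (4Δ to stable)
t=17 Δ0: clk=1 b=1 a=1 c=1
  Δ1: clk:1→0
  (1Δ to stable)
t=18 Δ0: clk=0 b=1 a=1 c=1
  Δ1: clk:0→1
  Δ2: b:1→0
  Δ3: a:1→0, c:1→0
  (3Δ to stable)
t=19 Δ0: clk=1 b=0 a=0 c=0
  Δ1: clk:1→0
  (1Δ to stable)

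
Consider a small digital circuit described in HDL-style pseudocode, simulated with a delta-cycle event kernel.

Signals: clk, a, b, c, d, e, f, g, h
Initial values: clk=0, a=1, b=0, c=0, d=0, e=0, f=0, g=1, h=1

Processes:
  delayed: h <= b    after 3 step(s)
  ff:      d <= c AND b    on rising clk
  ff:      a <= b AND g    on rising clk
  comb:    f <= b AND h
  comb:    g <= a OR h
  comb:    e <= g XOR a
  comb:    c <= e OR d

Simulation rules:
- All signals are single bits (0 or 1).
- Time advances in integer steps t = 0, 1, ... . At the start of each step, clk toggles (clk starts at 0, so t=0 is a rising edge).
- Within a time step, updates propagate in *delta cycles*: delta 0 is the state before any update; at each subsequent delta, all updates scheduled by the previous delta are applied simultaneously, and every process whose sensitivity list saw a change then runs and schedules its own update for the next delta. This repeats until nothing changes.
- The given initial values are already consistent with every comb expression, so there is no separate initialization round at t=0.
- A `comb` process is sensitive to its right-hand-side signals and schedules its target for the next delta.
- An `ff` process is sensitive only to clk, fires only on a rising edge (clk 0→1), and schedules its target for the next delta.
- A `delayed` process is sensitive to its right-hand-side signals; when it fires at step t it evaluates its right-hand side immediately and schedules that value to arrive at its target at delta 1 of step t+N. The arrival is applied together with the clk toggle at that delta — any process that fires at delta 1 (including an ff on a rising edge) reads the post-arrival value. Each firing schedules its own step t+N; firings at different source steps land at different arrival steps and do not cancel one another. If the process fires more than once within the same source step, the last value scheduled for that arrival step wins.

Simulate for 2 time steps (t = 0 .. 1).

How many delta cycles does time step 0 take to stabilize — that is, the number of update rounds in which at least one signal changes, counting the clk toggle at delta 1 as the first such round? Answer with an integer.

4

[bits: a,d,clk,h,g,c,b,e,f]
t=0: Δ0=100110000 Δ1=101110000 Δ2=001110000 Δ3=001110010 Δ4=001111010 | 4Δ
t=1: Δ0=001111010 Δ1=000111010 | 1Δ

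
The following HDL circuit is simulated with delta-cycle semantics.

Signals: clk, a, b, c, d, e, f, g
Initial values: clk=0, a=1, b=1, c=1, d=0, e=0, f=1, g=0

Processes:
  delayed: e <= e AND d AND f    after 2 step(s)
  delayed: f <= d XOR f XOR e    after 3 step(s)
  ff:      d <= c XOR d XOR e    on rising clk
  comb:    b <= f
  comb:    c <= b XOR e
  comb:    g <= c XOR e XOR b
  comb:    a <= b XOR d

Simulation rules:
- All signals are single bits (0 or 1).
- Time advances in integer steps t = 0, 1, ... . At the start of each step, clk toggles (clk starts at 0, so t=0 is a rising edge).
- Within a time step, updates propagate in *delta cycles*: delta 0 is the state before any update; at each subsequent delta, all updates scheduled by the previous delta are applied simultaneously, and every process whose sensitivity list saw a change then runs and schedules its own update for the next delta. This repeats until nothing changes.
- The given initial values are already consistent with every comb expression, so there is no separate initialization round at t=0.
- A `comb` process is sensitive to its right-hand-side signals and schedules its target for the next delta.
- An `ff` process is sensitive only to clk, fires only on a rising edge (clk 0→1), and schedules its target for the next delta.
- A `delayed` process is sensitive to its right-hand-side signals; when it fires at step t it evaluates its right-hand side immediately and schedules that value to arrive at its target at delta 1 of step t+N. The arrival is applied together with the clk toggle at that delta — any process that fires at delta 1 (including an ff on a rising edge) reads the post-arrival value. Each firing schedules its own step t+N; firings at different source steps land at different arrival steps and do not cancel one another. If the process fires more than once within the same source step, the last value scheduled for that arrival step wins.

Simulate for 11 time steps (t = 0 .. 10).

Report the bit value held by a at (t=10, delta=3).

1

[bits: c,e,f,b,g,clk,d,a]
t=0: Δ0=10110001 Δ1=10110101 Δ2=10110111 Δ3=10110110 | 3Δ
t=1: Δ0=10110110 Δ1=10110010 | 1Δ
t=2: Δ0=10110010 Δ1=10110110 Δ2=10110100 Δ3=10110101 | 3Δ
t=3: Δ0=10110101 Δ1=10010001 Δ2=10000001 Δ3=00001000 Δ4=00000000 | 4Δ
t=4: Δ0=00000000 Δ1=00000100 | 1Δ
t=5: Δ0=00000100 Δ1=00100000 Δ2=00110000 Δ3=10111001 Δ4=10110001 | 4Δ
t=6: Δ0=10110001 Δ1=10010101 Δ2=10000111 Δ3=00001111 Δ4=00000111 | 4Δ
t=7: Δ0=00000111 Δ1=00000011 | 1Δ
t=8: Δ0=00000011 Δ1=00100111 Δ2=00110111 Δ3=10111110 Δ4=10110110 | 4Δ
t=9: Δ0=10110110 Δ1=10110010 | 1Δ
t=10: Δ0=10110010 Δ1=10110110 Δ2=10110100 Δ3=10110101 | 3Δ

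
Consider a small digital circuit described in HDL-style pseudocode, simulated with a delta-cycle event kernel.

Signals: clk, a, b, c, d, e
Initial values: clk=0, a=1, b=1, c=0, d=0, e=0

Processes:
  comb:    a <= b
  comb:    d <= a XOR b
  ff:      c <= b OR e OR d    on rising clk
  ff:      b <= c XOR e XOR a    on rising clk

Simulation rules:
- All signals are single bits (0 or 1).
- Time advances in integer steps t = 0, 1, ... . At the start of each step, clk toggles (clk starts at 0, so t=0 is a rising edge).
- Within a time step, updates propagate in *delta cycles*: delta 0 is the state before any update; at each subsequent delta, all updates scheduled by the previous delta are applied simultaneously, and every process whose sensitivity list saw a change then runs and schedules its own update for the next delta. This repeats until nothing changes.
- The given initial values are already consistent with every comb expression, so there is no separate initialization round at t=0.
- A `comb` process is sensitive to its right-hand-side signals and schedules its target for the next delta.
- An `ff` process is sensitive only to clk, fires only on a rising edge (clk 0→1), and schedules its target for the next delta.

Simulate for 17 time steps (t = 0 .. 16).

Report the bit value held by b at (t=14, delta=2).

t0.Δ0 c=0 a=1 e=0 b=1 clk=0 d=0
t0.Δ1 c=0 a=1 e=0 b=1 clk=1 d=0
t0.Δ2 c=1 a=1 e=0 b=1 clk=1 d=0
t1.Δ0 c=1 a=1 e=0 b=1 clk=1 d=0
t1.Δ1 c=1 a=1 e=0 b=1 clk=0 d=0
t2.Δ0 c=1 a=1 e=0 b=1 clk=0 d=0
t2.Δ1 c=1 a=1 e=0 b=1 clk=1 d=0
t2.Δ2 c=1 a=1 e=0 b=0 clk=1 d=0
t2.Δ3 c=1 a=0 e=0 b=0 clk=1 d=1
t2.Δ4 c=1 a=0 e=0 b=0 clk=1 d=0
t3.Δ0 c=1 a=0 e=0 b=0 clk=1 d=0
t3.Δ1 c=1 a=0 e=0 b=0 clk=0 d=0
t4.Δ0 c=1 a=0 e=0 b=0 clk=0 d=0
t4.Δ1 c=1 a=0 e=0 b=0 clk=1 d=0
t4.Δ2 c=0 a=0 e=0 b=1 clk=1 d=0
t4.Δ3 c=0 a=1 e=0 b=1 clk=1 d=1
t4.Δ4 c=0 a=1 e=0 b=1 clk=1 d=0
t5.Δ0 c=0 a=1 e=0 b=1 clk=1 d=0
t5.Δ1 c=0 a=1 e=0 b=1 clk=0 d=0
t6.Δ0 c=0 a=1 e=0 b=1 clk=0 d=0
t6.Δ1 c=0 a=1 e=0 b=1 clk=1 d=0
t6.Δ2 c=1 a=1 e=0 b=1 clk=1 d=0
t7.Δ0 c=1 a=1 e=0 b=1 clk=1 d=0
t7.Δ1 c=1 a=1 e=0 b=1 clk=0 d=0
t8.Δ0 c=1 a=1 e=0 b=1 clk=0 d=0
t8.Δ1 c=1 a=1 e=0 b=1 clk=1 d=0
t8.Δ2 c=1 a=1 e=0 b=0 clk=1 d=0
t8.Δ3 c=1 a=0 e=0 b=0 clk=1 d=1
t8.Δ4 c=1 a=0 e=0 b=0 clk=1 d=0
t9.Δ0 c=1 a=0 e=0 b=0 clk=1 d=0
t9.Δ1 c=1 a=0 e=0 b=0 clk=0 d=0
t10.Δ0 c=1 a=0 e=0 b=0 clk=0 d=0
t10.Δ1 c=1 a=0 e=0 b=0 clk=1 d=0
t10.Δ2 c=0 a=0 e=0 b=1 clk=1 d=0
t10.Δ3 c=0 a=1 e=0 b=1 clk=1 d=1
t10.Δ4 c=0 a=1 e=0 b=1 clk=1 d=0
t11.Δ0 c=0 a=1 e=0 b=1 clk=1 d=0
t11.Δ1 c=0 a=1 e=0 b=1 clk=0 d=0
t12.Δ0 c=0 a=1 e=0 b=1 clk=0 d=0
t12.Δ1 c=0 a=1 e=0 b=1 clk=1 d=0
t12.Δ2 c=1 a=1 e=0 b=1 clk=1 d=0
t13.Δ0 c=1 a=1 e=0 b=1 clk=1 d=0
t13.Δ1 c=1 a=1 e=0 b=1 clk=0 d=0
t14.Δ0 c=1 a=1 e=0 b=1 clk=0 d=0
t14.Δ1 c=1 a=1 e=0 b=1 clk=1 d=0
t14.Δ2 c=1 a=1 e=0 b=0 clk=1 d=0
t14.Δ3 c=1 a=0 e=0 b=0 clk=1 d=1
t14.Δ4 c=1 a=0 e=0 b=0 clk=1 d=0
t15.Δ0 c=1 a=0 e=0 b=0 clk=1 d=0
t15.Δ1 c=1 a=0 e=0 b=0 clk=0 d=0
t16.Δ0 c=1 a=0 e=0 b=0 clk=0 d=0
t16.Δ1 c=1 a=0 e=0 b=0 clk=1 d=0
t16.Δ2 c=0 a=0 e=0 b=1 clk=1 d=0
t16.Δ3 c=0 a=1 e=0 b=1 clk=1 d=1
t16.Δ4 c=0 a=1 e=0 b=1 clk=1 d=0

0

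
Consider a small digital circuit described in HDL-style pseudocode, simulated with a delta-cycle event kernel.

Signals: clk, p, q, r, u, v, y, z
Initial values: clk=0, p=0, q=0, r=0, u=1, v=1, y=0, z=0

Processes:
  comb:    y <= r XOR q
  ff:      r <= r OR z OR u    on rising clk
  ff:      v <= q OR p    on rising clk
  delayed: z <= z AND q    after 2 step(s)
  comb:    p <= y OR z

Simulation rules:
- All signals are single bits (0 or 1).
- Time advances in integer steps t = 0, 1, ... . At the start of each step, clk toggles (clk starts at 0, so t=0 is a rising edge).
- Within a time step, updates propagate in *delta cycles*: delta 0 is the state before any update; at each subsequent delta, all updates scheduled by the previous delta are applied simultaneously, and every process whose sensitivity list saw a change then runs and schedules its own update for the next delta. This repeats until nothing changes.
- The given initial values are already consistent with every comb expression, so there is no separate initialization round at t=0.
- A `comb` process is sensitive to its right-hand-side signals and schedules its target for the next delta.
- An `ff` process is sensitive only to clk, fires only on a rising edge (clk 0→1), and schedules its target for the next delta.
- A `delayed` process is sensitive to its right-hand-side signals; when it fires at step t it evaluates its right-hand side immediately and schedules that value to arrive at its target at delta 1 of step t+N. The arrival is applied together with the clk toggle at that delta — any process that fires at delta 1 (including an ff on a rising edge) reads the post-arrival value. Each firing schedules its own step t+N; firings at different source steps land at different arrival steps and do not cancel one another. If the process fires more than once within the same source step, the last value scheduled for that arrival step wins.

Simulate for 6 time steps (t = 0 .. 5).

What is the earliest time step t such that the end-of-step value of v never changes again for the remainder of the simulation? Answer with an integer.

2

t0.Δ0 v=1 p=0 z=0 clk=0 y=0 r=0 u=1 q=0
t0.Δ1 v=1 p=0 z=0 clk=1 y=0 r=0 u=1 q=0
t0.Δ2 v=0 p=0 z=0 clk=1 y=0 r=1 u=1 q=0
t0.Δ3 v=0 p=0 z=0 clk=1 y=1 r=1 u=1 q=0
t0.Δ4 v=0 p=1 z=0 clk=1 y=1 r=1 u=1 q=0
t1.Δ0 v=0 p=1 z=0 clk=1 y=1 r=1 u=1 q=0
t1.Δ1 v=0 p=1 z=0 clk=0 y=1 r=1 u=1 q=0
t2.Δ0 v=0 p=1 z=0 clk=0 y=1 r=1 u=1 q=0
t2.Δ1 v=0 p=1 z=0 clk=1 y=1 r=1 u=1 q=0
t2.Δ2 v=1 p=1 z=0 clk=1 y=1 r=1 u=1 q=0
t3.Δ0 v=1 p=1 z=0 clk=1 y=1 r=1 u=1 q=0
t3.Δ1 v=1 p=1 z=0 clk=0 y=1 r=1 u=1 q=0
t4.Δ0 v=1 p=1 z=0 clk=0 y=1 r=1 u=1 q=0
t4.Δ1 v=1 p=1 z=0 clk=1 y=1 r=1 u=1 q=0
t5.Δ0 v=1 p=1 z=0 clk=1 y=1 r=1 u=1 q=0
t5.Δ1 v=1 p=1 z=0 clk=0 y=1 r=1 u=1 q=0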